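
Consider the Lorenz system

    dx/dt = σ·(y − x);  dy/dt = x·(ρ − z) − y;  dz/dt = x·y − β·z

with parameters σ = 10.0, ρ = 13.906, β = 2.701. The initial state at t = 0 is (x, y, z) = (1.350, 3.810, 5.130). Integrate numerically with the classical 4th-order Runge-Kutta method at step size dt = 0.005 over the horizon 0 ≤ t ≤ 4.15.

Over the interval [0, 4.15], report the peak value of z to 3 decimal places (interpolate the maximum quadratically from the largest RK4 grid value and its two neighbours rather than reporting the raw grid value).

t=0.000: state=(1.350, 3.810, 5.130)
step 1 (dt=0.005): k1=(24.600, 8.038, -8.713), k2=(24.186, 8.588, -8.391), k3=(24.210, 8.576, -8.395), k4=(23.818, 9.119, -8.075); state += dt/6·(k1+2k2+2k3+k4)
t=0.005: state=(1.471, 3.853, 5.088)
t=0.010: state=(1.588, 3.901, 5.049)
t=0.015: state=(1.702, 3.955, 5.014)
continuing one RK4 step at a time; state shown every 40 steps (Δt=0.2):
t=0.200: state=(5.868, 8.630, 6.713)
t=0.400: state=(9.753, 9.065, 17.687)
t=0.600: state=(4.428, 1.920, 15.643)
t=0.800: state=(2.195, 2.135, 9.886)
t=1.000: state=(3.315, 4.478, 7.094)
t=1.200: state=(6.875, 9.028, 9.764)
t=1.400: state=(8.413, 7.004, 17.220)
t=1.600: state=(4.333, 2.808, 14.197)
t=1.800: state=(3.284, 3.582, 9.876)
t=2.000: state=(5.082, 6.515, 8.989)
t=2.200: state=(7.876, 8.588, 13.713)
t=2.400: state=(6.427, 4.790, 15.804)
t=2.600: state=(4.118, 3.695, 12.185)
t=2.800: state=(4.590, 5.387, 9.992)
t=3.000: state=(6.720, 7.755, 11.871)
t=3.200: state=(7.132, 6.366, 15.200)
t=3.400: state=(5.103, 4.309, 13.568)
t=3.600: state=(4.656, 4.972, 11.151)
t=3.800: state=(5.984, 6.831, 11.417)
t=4.000: state=(6.997, 6.914, 14.067)
t=4.150: state=(6.223, 5.439, 14.440)
largest grid value and its neighbours: z(0.455)=18.92467, z(0.460)=18.93917, z(0.465)=18.93873
parabola through these three points peaks at t≈0.462 with z≈18.94082

max z = 18.941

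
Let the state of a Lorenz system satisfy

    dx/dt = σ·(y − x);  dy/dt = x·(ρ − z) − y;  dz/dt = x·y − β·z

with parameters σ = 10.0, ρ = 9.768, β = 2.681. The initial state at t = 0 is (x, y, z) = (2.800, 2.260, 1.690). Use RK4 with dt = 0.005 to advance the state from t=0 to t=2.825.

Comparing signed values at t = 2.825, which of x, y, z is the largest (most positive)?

t=0.000: state=(2.800, 2.260, 1.690)
step 1 (dt=0.005): k1=(-5.400, 20.358, 1.797), k2=(-4.756, 20.186, 1.896), k3=(-4.776, 20.199, 1.898), k4=(-4.151, 20.038, 1.998); state += dt/6·(k1+2k2+2k3+k4)
t=0.005: state=(2.776, 2.361, 1.699)
t=0.010: state=(2.758, 2.460, 1.710)
t=0.015: state=(2.746, 2.559, 1.722)
continuing one RK4 step at a time; state shown every 20 steps (Δt=0.1):
t=0.100: state=(3.170, 4.196, 2.121)
t=0.200: state=(4.603, 6.367, 3.440)
t=0.300: state=(6.499, 8.366, 6.325)
t=0.400: state=(7.871, 8.488, 10.403)
t=0.500: state=(7.448, 6.044, 13.009)
t=0.600: state=(5.542, 3.443, 12.607)
t=0.700: state=(3.708, 2.251, 10.734)
t=0.800: state=(2.675, 2.035, 8.778)
t=0.900: state=(2.340, 2.268, 7.172)
t=1.000: state=(2.470, 2.782, 6.010)
t=1.100: state=(2.944, 3.577, 5.348)
t=1.200: state=(3.729, 4.659, 5.300)
t=1.300: state=(4.770, 5.890, 6.043)
t=1.400: state=(5.855, 6.825, 7.647)
t=1.500: state=(6.527, 6.817, 9.650)
t=1.600: state=(6.359, 5.758, 10.998)
t=1.700: state=(5.482, 4.439, 11.050)
t=1.800: state=(4.479, 3.593, 10.169)
t=1.900: state=(3.793, 3.319, 9.001)
t=2.000: state=(3.526, 3.456, 7.952)
t=2.100: state=(3.625, 3.878, 7.221)
t=2.200: state=(4.005, 4.499, 6.922)
t=2.300: state=(4.578, 5.205, 7.131)
t=2.400: state=(5.202, 5.786, 7.837)
t=2.500: state=(5.667, 5.976, 8.837)
t=2.600: state=(5.769, 5.656, 9.711)
t=2.700: state=(5.472, 5.024, 10.070)
t=2.800: state=(4.960, 4.430, 9.851)
t=2.825: state=(4.830, 4.317, 9.730)
compare at T: x=4.830, y=4.317, z=9.730

largest component: z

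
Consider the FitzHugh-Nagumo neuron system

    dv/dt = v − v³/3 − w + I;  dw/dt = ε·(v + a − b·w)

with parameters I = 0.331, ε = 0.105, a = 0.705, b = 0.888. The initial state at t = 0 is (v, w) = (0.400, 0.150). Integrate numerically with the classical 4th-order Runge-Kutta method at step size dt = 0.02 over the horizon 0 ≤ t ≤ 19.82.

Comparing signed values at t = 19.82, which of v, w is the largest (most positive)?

t=0.000: state=(0.400, 0.150)
step 1 (dt=0.02): k1=(0.560, 0.102), k2=(0.563, 0.103), k3=(0.563, 0.103), k4=(0.567, 0.103); state += dt/6·(k1+2k2+2k3+k4)
t=0.020: state=(0.411, 0.152)
t=0.040: state=(0.423, 0.154)
t=0.060: state=(0.434, 0.156)
continuing one RK4 step at a time; state shown every 50 steps (Δt=1):
t=1.000: state=(1.091, 0.281)
t=2.000: state=(1.545, 0.464)
t=3.000: state=(1.580, 0.652)
t=4.000: state=(1.494, 0.819)
t=5.000: state=(1.378, 0.961)
t=6.000: state=(1.245, 1.077)
t=7.000: state=(1.085, 1.169)
t=8.000: state=(0.874, 1.234)
t=9.000: state=(0.543, 1.268)
t=10.000: state=(-0.162, 1.249)
t=11.000: state=(-1.528, 1.124)
t=12.000: state=(-1.960, 0.910)
t=13.000: state=(-1.920, 0.705)
t=14.000: state=(-1.851, 0.524)
t=15.000: state=(-1.782, 0.366)
t=16.000: state=(-1.714, 0.229)
t=17.000: state=(-1.648, 0.111)
t=18.000: state=(-1.584, 0.009)
t=19.000: state=(-1.522, -0.076)
t=19.820: state=(-1.473, -0.136)
compare at T: v=-1.473, w=-0.136

largest component: w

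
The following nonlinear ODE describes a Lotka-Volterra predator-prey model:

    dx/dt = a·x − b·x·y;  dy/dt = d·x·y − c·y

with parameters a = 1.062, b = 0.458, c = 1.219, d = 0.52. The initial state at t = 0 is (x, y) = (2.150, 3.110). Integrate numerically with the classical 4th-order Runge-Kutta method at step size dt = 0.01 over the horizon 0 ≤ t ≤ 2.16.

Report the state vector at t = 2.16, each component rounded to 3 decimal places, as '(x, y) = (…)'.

t=0.000: state=(2.150, 3.110)
step 1 (dt=0.01): k1=(-0.779, -0.314), k2=(-0.776, -0.320), k3=(-0.776, -0.320), k4=(-0.773, -0.326); state += dt/6·(k1+2k2+2k3+k4)
t=0.010: state=(2.142, 3.107)
t=0.020: state=(2.135, 3.103)
t=0.030: state=(2.127, 3.100)
continuing one RK4 step at a time; state shown every 10 steps (Δt=0.1):
t=0.100: state=(2.075, 3.073)
t=0.200: state=(2.007, 3.025)
t=0.300: state=(1.946, 2.967)
t=0.400: state=(1.891, 2.902)
t=0.500: state=(1.844, 2.831)
t=0.600: state=(1.805, 2.755)
t=0.700: state=(1.772, 2.677)
t=0.800: state=(1.747, 2.597)
t=0.900: state=(1.728, 2.516)
t=1.000: state=(1.715, 2.436)
t=1.100: state=(1.709, 2.357)
t=1.200: state=(1.709, 2.280)
t=1.300: state=(1.715, 2.206)
t=1.400: state=(1.727, 2.136)
t=1.500: state=(1.744, 2.069)
t=1.600: state=(1.767, 2.007)
t=1.700: state=(1.795, 1.949)
t=1.800: state=(1.827, 1.896)
t=1.900: state=(1.865, 1.847)
t=2.000: state=(1.908, 1.804)
t=2.100: state=(1.955, 1.765)
t=2.160: state=(1.986, 1.745)

(x, y) = (1.986, 1.745)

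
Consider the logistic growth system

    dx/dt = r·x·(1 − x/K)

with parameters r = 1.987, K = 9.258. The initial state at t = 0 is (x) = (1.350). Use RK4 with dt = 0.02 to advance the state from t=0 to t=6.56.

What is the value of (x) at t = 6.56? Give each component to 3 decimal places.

(x) = (9.258)

t=0.000: state=(1.350)
step 1 (dt=0.02): k1=(2.291), k2=(2.323), k3=(2.324), k4=(2.356); state += dt/6·(k1+2k2+2k3+k4)
t=0.020: state=(1.396)
t=0.040: state=(1.444)
t=0.060: state=(1.493)
continuing one RK4 step at a time; state shown every 25 steps (Δt=0.5):
t=0.500: state=(2.921)
t=1.000: state=(5.134)
t=1.500: state=(7.136)
t=2.000: state=(8.340)
t=2.500: state=(8.895)
t=3.000: state=(9.120)
t=3.500: state=(9.207)
t=4.000: state=(9.239)
t=4.500: state=(9.251)
t=5.000: state=(9.255)
t=5.500: state=(9.257)
t=6.000: state=(9.258)
t=6.500: state=(9.258)
t=6.560: state=(9.258)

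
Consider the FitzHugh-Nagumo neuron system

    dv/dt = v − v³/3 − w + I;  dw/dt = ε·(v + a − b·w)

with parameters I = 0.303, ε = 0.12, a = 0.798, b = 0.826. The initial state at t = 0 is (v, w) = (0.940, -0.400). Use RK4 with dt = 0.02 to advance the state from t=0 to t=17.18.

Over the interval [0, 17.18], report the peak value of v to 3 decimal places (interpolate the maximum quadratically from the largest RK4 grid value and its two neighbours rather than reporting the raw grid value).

max v = 1.851

t=0.000: state=(0.940, -0.400)
step 1 (dt=0.02): k1=(1.366, 0.248), k2=(1.365, 0.250), k3=(1.365, 0.250), k4=(1.364, 0.251); state += dt/6·(k1+2k2+2k3+k4)
t=0.020: state=(0.967, -0.395)
t=0.040: state=(0.995, -0.390)
t=0.060: state=(1.022, -0.385)
continuing one RK4 step at a time; state shown every 50 steps (Δt=1):
t=1.000: state=(1.806, -0.101)
t=2.000: state=(1.819, 0.209)
t=3.000: state=(1.705, 0.482)
t=4.000: state=(1.573, 0.715)
t=5.000: state=(1.430, 0.910)
t=6.000: state=(1.266, 1.070)
t=7.000: state=(1.067, 1.193)
t=8.000: state=(0.787, 1.279)
t=9.000: state=(0.282, 1.313)
t=10.000: state=(-0.905, 1.253)
t=11.000: state=(-1.932, 1.048)
t=12.000: state=(-1.967, 0.815)
t=13.000: state=(-1.897, 0.608)
t=14.000: state=(-1.824, 0.430)
t=15.000: state=(-1.753, 0.276)
t=16.000: state=(-1.685, 0.145)
t=17.000: state=(-1.619, 0.034)
t=17.180: state=(-1.607, 0.016)
largest grid value and its neighbours: v(1.420)=1.85115, v(1.440)=1.85122, v(1.460)=1.85117
parabola through these three points peaks at t≈1.441 with v≈1.85122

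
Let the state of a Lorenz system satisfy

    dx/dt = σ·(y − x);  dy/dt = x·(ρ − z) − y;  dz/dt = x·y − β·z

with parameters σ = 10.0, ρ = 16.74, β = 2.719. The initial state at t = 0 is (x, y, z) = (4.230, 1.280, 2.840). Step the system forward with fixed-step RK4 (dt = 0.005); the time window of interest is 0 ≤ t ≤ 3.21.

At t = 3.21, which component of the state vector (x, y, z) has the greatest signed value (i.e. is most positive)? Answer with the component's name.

largest component: z

t=0.000: state=(4.230, 1.280, 2.840)
step 1 (dt=0.005): k1=(-29.500, 57.517, -2.308), k2=(-27.325, 56.372, -1.789), k3=(-27.408, 56.445, -1.796), k4=(-25.307, 55.367, -1.303); state += dt/6·(k1+2k2+2k3+k4)
t=0.005: state=(4.093, 1.562, 2.831)
t=0.010: state=(3.976, 1.834, 2.827)
t=0.015: state=(3.878, 2.097, 2.827)
continuing one RK4 step at a time; state shown every 40 steps (Δt=0.2):
t=0.200: state=(7.436, 11.777, 7.247)
t=0.400: state=(11.049, 6.716, 25.194)
t=0.600: state=(1.817, -0.486, 16.246)
t=0.800: state=(0.074, -0.101, 9.403)
t=1.000: state=(-0.075, -0.127, 5.459)
t=1.200: state=(-0.279, -0.470, 3.177)
t=1.400: state=(-1.166, -2.027, 1.976)
t=1.600: state=(-5.122, -8.764, 3.685)
t=1.800: state=(-12.786, -12.382, 23.344)
t=2.000: state=(-3.039, 0.967, 18.923)
t=2.200: state=(0.365, 0.866, 10.887)
t=2.400: state=(1.307, 2.001, 6.505)
t=2.600: state=(4.175, 6.704, 5.568)
t=2.800: state=(11.027, 13.369, 17.601)
t=3.000: state=(5.919, 1.461, 20.887)
t=3.200: state=(1.424, 0.907, 12.456)
t=3.210: state=(1.377, 0.960, 12.135)
compare at T: x=1.377, y=0.960, z=12.135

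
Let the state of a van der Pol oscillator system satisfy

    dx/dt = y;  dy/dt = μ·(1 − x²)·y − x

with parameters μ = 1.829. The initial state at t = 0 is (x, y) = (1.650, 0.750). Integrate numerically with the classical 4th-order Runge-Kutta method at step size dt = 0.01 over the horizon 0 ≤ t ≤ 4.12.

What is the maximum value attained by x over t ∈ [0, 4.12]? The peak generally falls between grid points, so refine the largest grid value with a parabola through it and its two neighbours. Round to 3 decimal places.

t=0.000: state=(1.650, 0.750)
step 1 (dt=0.01): k1=(0.750, -4.013), k2=(0.730, -3.970), k3=(0.730, -3.970), k4=(0.710, -3.926); state += dt/6·(k1+2k2+2k3+k4)
t=0.010: state=(1.657, 0.710)
t=0.020: state=(1.664, 0.671)
t=0.030: state=(1.671, 0.634)
continuing one RK4 step at a time; state shown every 20 steps (Δt=0.2):
t=0.200: state=(1.732, 0.131)
t=0.400: state=(1.723, -0.183)
t=0.600: state=(1.669, -0.338)
t=0.800: state=(1.592, -0.430)
t=1.000: state=(1.499, -0.502)
t=1.200: state=(1.391, -0.577)
t=1.400: state=(1.267, -0.669)
t=1.600: state=(1.121, -0.794)
t=1.800: state=(0.945, -0.979)
t=2.000: state=(0.722, -1.269)
t=2.200: state=(0.425, -1.747)
t=2.400: state=(0.004, -2.515)
t=2.600: state=(-0.593, -3.424)
t=2.800: state=(-1.298, -3.318)
t=3.000: state=(-1.807, -1.667)
t=3.200: state=(-1.996, -0.379)
t=3.400: state=(-2.013, 0.118)
t=3.600: state=(-1.970, 0.284)
t=3.800: state=(-1.906, 0.349)
t=4.000: state=(-1.832, 0.386)
t=4.120: state=(-1.785, 0.406)
largest grid value and its neighbours: x(0.260)=1.73612, x(0.270)=1.73614, x(0.280)=1.73600
parabola through these three points peaks at t≈0.267 with x≈1.73615

max x = 1.736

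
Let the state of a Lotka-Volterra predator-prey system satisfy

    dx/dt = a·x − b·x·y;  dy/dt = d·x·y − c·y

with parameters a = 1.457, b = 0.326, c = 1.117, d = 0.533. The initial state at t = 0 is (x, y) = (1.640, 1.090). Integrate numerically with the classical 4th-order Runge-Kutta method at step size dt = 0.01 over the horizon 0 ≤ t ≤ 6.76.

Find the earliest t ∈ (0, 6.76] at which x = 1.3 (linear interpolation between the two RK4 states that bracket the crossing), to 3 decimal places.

t = 2.461

t=0.000: state=(1.640, 1.090)
step 1 (dt=0.01): k1=(1.807, -0.265), k2=(1.817, -0.259), k3=(1.817, -0.259), k4=(1.828, -0.254); state += dt/6·(k1+2k2+2k3+k4)
t=0.010: state=(1.658, 1.087)
t=0.020: state=(1.677, 1.085)
t=0.030: state=(1.695, 1.083)
continuing one RK4 step at a time; state shown every 25 steps (Δt=0.25):
t=0.250: state=(2.164, 1.060)
t=0.500: state=(2.852, 1.118)
t=0.750: state=(3.723, 1.308)
t=1.000: state=(4.744, 1.737)
t=1.250: state=(5.738, 2.647)
t=1.500: state=(6.226, 4.486)
t=1.750: state=(5.528, 7.541)
t=2.000: state=(3.763, 10.653)
t=2.250: state=(2.131, 11.849)
t=2.460: state=(1.302, 11.306)
next step: t=2.470: state=(1.273, 11.258) — x has crossed 1.3
linear interpolation between t=2.460 (1.30201) and t=2.470 (1.27341) → t≈2.461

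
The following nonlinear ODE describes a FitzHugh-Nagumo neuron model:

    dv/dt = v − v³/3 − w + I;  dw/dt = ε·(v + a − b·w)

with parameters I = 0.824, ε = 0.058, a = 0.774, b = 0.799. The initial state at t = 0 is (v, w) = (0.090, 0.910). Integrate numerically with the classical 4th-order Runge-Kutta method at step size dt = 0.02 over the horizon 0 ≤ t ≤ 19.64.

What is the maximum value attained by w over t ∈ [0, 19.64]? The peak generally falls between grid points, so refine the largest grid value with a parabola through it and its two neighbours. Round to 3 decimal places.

max w = 0.932

t=0.000: state=(0.090, 0.910)
step 1 (dt=0.02): k1=(0.004, 0.008), k2=(0.004, 0.008), k3=(0.004, 0.008), k4=(0.004, 0.008); state += dt/6·(k1+2k2+2k3+k4)
t=0.020: state=(0.090, 0.910)
t=0.040: state=(0.090, 0.910)
t=0.060: state=(0.090, 0.910)
continuing one RK4 step at a time; state shown every 50 steps (Δt=1):
t=1.000: state=(0.091, 0.918)
t=2.000: state=(0.080, 0.925)
t=3.000: state=(0.039, 0.931)
t=4.000: state=(-0.079, 0.932)
t=5.000: state=(-0.388, 0.921)
t=6.000: state=(-1.023, 0.885)
t=7.000: state=(-1.561, 0.813)
t=8.000: state=(-1.675, 0.727)
t=9.000: state=(-1.655, 0.643)
t=10.000: state=(-1.613, 0.565)
t=11.000: state=(-1.567, 0.494)
t=12.000: state=(-1.520, 0.428)
t=13.000: state=(-1.472, 0.367)
t=14.000: state=(-1.424, 0.312)
t=15.000: state=(-1.373, 0.263)
t=16.000: state=(-1.321, 0.219)
t=17.000: state=(-1.267, 0.179)
t=18.000: state=(-1.209, 0.145)
t=19.000: state=(-1.147, 0.115)
t=19.640: state=(-1.104, 0.099)
largest grid value and its neighbours: w(3.680)=0.93213, w(3.700)=0.93213, w(3.720)=0.93213
parabola through these three points peaks at t≈3.691 with w≈0.93213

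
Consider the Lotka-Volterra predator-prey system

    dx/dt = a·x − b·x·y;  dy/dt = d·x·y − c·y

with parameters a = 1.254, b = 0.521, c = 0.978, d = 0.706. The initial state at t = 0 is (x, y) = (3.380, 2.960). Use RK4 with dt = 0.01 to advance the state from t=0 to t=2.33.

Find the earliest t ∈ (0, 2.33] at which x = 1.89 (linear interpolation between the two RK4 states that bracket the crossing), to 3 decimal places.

t = 0.608

t=0.000: state=(3.380, 2.960)
step 1 (dt=0.01): k1=(-0.974, 4.169), k2=(-1.009, 4.188), k3=(-1.009, 4.187), k4=(-1.045, 4.206); state += dt/6·(k1+2k2+2k3+k4)
t=0.010: state=(3.370, 3.002)
t=0.020: state=(3.359, 3.044)
t=0.030: state=(3.348, 3.087)
continuing one RK4 step at a time; state shown every 10 steps (Δt=0.1):
t=0.100: state=(3.248, 3.393)
t=0.200: state=(3.049, 3.844)
t=0.300: state=(2.796, 4.286)
t=0.400: state=(2.508, 4.688)
t=0.500: state=(2.207, 5.021)
t=0.600: state=(1.913, 5.266)
next step: t=0.610: state=(1.885, 5.285) — x has crossed 1.89
linear interpolation between t=0.600 (1.91327) and t=0.610 (1.88489) → t≈0.608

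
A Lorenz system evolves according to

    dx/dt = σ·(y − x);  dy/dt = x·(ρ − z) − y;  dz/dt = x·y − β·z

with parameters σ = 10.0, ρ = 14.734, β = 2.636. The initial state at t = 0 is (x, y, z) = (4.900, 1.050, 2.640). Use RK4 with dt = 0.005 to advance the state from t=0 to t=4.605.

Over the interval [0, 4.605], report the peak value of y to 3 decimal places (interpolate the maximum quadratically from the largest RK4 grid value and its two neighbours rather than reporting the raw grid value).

max y = 12.944

t=0.000: state=(4.900, 1.050, 2.640)
step 1 (dt=0.005): k1=(-38.500, 58.211, -1.814), k2=(-36.082, 56.923, -1.204), k3=(-36.175, 56.992, -1.216), k4=(-33.842, 55.767, -0.643); state += dt/6·(k1+2k2+2k3+k4)
t=0.005: state=(4.719, 1.335, 2.634)
t=0.010: state=(4.561, 1.608, 2.633)
t=0.015: state=(4.423, 1.871, 2.638)
continuing one RK4 step at a time; state shown every 40 steps (Δt=0.2):
t=0.200: state=(6.769, 10.204, 6.395)
t=0.400: state=(10.475, 7.961, 21.248)
t=0.600: state=(2.869, 0.395, 15.622)
t=0.800: state=(0.924, 0.855, 9.333)
t=1.000: state=(1.552, 2.251, 5.786)
t=1.200: state=(4.284, 6.543, 5.387)
t=1.400: state=(9.833, 11.642, 15.090)
t=1.600: state=(6.202, 2.579, 18.779)
t=1.800: state=(2.056, 1.447, 11.918)
t=2.000: state=(2.341, 3.089, 7.724)
t=2.200: state=(5.221, 7.435, 7.663)
t=2.400: state=(9.365, 9.893, 16.403)
t=2.600: state=(5.623, 2.987, 17.247)
t=2.800: state=(2.826, 2.573, 11.569)
t=3.000: state=(3.796, 4.951, 8.645)
t=3.200: state=(7.195, 9.093, 11.492)
t=3.400: state=(8.053, 6.533, 17.771)
t=3.600: state=(4.373, 3.127, 14.504)
t=3.800: state=(3.735, 4.200, 10.591)
t=4.000: state=(5.823, 7.313, 10.563)
t=4.200: state=(8.018, 8.062, 15.630)
t=4.400: state=(5.834, 4.349, 15.877)
t=4.600: state=(4.199, 4.127, 12.259)
t=4.605: state=(4.197, 4.159, 12.185)
largest grid value and its neighbours: y(0.290)=12.94067, y(0.295)=12.94129, y(0.300)=12.91893
parabola through these three points peaks at t≈0.293 with y≈12.94386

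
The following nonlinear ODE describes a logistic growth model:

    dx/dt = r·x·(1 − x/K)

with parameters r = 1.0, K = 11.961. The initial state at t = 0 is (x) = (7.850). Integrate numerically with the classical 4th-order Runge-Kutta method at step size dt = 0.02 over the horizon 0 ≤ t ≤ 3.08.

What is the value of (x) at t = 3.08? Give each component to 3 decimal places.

t=0.000: state=(7.850)
step 1 (dt=0.02): k1=(2.698), k2=(2.690), k3=(2.690), k4=(2.681); state += dt/6·(k1+2k2+2k3+k4)
t=0.020: state=(7.904)
t=0.040: state=(7.957)
t=0.060: state=(8.010)
continuing one RK4 step at a time; state shown every 5 steps (Δt=0.1):
t=0.100: state=(8.115)
t=0.200: state=(8.372)
t=0.300: state=(8.618)
t=0.400: state=(8.853)
t=0.500: state=(9.078)
t=0.600: state=(9.291)
t=0.700: state=(9.492)
t=0.800: state=(9.683)
t=0.900: state=(9.861)
t=1.000: state=(10.029)
t=1.100: state=(10.185)
t=1.200: state=(10.331)
t=1.300: state=(10.467)
t=1.400: state=(10.593)
t=1.500: state=(10.710)
t=1.600: state=(10.817)
t=1.700: state=(10.917)
t=1.800: state=(11.008)
t=1.900: state=(11.092)
t=2.000: state=(11.169)
t=2.100: state=(11.240)
t=2.200: state=(11.305)
t=2.300: state=(11.364)
t=2.400: state=(11.419)
t=2.500: state=(11.468)
t=2.600: state=(11.513)
t=2.700: state=(11.554)
t=2.800: state=(11.592)
t=2.900: state=(11.626)
t=3.000: state=(11.657)
t=3.080: state=(11.680)

(x) = (11.680)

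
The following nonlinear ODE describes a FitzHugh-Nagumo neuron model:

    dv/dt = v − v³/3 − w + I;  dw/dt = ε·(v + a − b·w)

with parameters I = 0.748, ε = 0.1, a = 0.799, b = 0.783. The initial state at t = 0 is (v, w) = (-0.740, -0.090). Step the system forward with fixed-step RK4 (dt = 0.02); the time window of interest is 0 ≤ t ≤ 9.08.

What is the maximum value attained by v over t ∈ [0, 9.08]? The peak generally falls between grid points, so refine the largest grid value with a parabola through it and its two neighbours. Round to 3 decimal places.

max v = 1.873

t=0.000: state=(-0.740, -0.090)
step 1 (dt=0.02): k1=(0.233, 0.013), k2=(0.234, 0.013), k3=(0.234, 0.013), k4=(0.235, 0.013); state += dt/6·(k1+2k2+2k3+k4)
t=0.020: state=(-0.735, -0.090)
t=0.040: state=(-0.731, -0.089)
t=0.060: state=(-0.726, -0.089)
continuing one RK4 step at a time; state shown every 25 steps (Δt=0.5):
t=0.500: state=(-0.609, -0.081)
t=1.000: state=(-0.438, -0.064)
t=1.500: state=(-0.193, -0.038)
t=2.000: state=(0.181, 0.001)
t=2.500: state=(0.742, 0.062)
t=3.000: state=(1.377, 0.152)
t=3.500: state=(1.758, 0.263)
t=4.000: state=(1.867, 0.382)
t=4.500: state=(1.865, 0.498)
t=5.000: state=(1.832, 0.609)
t=5.500: state=(1.790, 0.714)
t=6.000: state=(1.745, 0.812)
t=6.500: state=(1.699, 0.905)
t=7.000: state=(1.652, 0.991)
t=7.500: state=(1.605, 1.072)
t=8.000: state=(1.556, 1.148)
t=8.500: state=(1.506, 1.218)
t=9.000: state=(1.454, 1.283)
t=9.080: state=(1.445, 1.293)
largest grid value and its neighbours: v(4.200)=1.87271, v(4.220)=1.87271, v(4.240)=1.87262
parabola through these three points peaks at t≈4.210 with v≈1.87272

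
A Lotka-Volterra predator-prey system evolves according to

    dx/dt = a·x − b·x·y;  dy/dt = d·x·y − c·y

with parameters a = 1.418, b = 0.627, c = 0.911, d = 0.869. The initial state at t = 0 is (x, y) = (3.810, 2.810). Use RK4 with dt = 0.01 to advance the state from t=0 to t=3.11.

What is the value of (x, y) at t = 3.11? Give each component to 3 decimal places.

(x, y) = (0.142, 1.209)

t=0.000: state=(3.810, 2.810)
step 1 (dt=0.01): k1=(-1.310, 6.744), k2=(-1.388, 6.808), k3=(-1.389, 6.808), k4=(-1.467, 6.872); state += dt/6·(k1+2k2+2k3+k4)
t=0.010: state=(3.796, 2.878)
t=0.020: state=(3.781, 2.947)
t=0.030: state=(3.764, 3.018)
continuing one RK4 step at a time; state shown every 20 steps (Δt=0.2):
t=0.200: state=(3.239, 4.359)
t=0.400: state=(2.254, 5.869)
t=0.600: state=(1.352, 6.665)
t=0.800: state=(0.773, 6.650)
t=1.000: state=(0.459, 6.151)
t=1.200: state=(0.294, 5.464)
t=1.400: state=(0.206, 4.753)
t=1.600: state=(0.157, 4.086)
t=1.800: state=(0.130, 3.491)
t=2.000: state=(0.115, 2.971)
t=2.200: state=(0.108, 2.525)
t=2.400: state=(0.107, 2.144)
t=2.600: state=(0.111, 1.821)
t=2.800: state=(0.120, 1.548)
t=3.000: state=(0.133, 1.319)
t=3.110: state=(0.142, 1.209)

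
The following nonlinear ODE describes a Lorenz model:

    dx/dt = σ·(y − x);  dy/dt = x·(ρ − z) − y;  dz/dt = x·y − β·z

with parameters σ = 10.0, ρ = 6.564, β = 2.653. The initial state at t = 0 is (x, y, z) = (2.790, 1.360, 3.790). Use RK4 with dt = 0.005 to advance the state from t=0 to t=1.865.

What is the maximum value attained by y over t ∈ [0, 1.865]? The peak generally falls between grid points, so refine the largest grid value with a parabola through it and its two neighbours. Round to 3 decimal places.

t=0.000: state=(2.790, 1.360, 3.790)
step 1 (dt=0.005): k1=(-14.300, 6.379, -6.260), k2=(-13.783, 6.307, -6.224), k3=(-13.798, 6.311, -6.223), k4=(-13.295, 6.241, -6.186); state += dt/6·(k1+2k2+2k3+k4)
t=0.005: state=(2.721, 1.392, 3.759)
t=0.010: state=(2.657, 1.422, 3.728)
t=0.015: state=(2.597, 1.453, 3.698)
continuing one RK4 step at a time; state shown every 20 steps (Δt=0.1):
t=0.100: state=(2.095, 1.909, 3.243)
t=0.200: state=(2.166, 2.429, 2.888)
t=0.300: state=(2.549, 3.035, 2.781)
t=0.400: state=(3.112, 3.742, 2.981)
t=0.500: state=(3.782, 4.475, 3.543)
t=0.600: state=(4.448, 5.057, 4.465)
t=0.700: state=(4.933, 5.260, 5.584)
t=0.800: state=(5.059, 4.977, 6.560)
t=0.900: state=(4.791, 4.364, 7.063)
t=1.000: state=(4.280, 3.724, 7.021)
t=1.100: state=(3.748, 3.267, 6.603)
t=1.200: state=(3.348, 3.037, 6.034)
t=1.300: state=(3.129, 2.998, 5.477)
t=1.400: state=(3.078, 3.103, 5.026)
t=1.500: state=(3.166, 3.312, 4.732)
t=1.600: state=(3.358, 3.588, 4.618)
t=1.700: state=(3.612, 3.884, 4.689)
t=1.800: state=(3.884, 4.145, 4.924)
t=1.865: state=(4.043, 4.267, 5.142)
largest grid value and its neighbours: y(0.685)=5.26100, y(0.690)=5.26206, y(0.695)=5.26184
parabola through these three points peaks at t≈0.692 with y≈5.26213

max y = 5.262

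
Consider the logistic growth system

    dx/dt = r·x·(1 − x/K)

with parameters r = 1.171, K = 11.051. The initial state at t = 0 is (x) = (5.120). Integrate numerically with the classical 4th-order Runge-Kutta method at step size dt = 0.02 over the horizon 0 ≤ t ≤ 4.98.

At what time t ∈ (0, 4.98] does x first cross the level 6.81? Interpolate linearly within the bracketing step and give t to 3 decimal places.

t=0.000: state=(5.120)
step 1 (dt=0.02): k1=(3.218), k2=(3.220), k3=(3.220), k4=(3.223); state += dt/6·(k1+2k2+2k3+k4)
t=0.020: state=(5.184)
t=0.040: state=(5.249)
t=0.060: state=(5.313)
continuing one RK4 step at a time; state shown every 10 steps (Δt=0.2):
t=0.200: state=(5.766)
t=0.400: state=(6.406)
t=0.520: state=(6.779)
next step: t=0.540: state=(6.841) — x has crossed 6.81
linear interpolation between t=0.520 (6.77935) and t=0.540 (6.84056) → t≈0.530

t = 0.530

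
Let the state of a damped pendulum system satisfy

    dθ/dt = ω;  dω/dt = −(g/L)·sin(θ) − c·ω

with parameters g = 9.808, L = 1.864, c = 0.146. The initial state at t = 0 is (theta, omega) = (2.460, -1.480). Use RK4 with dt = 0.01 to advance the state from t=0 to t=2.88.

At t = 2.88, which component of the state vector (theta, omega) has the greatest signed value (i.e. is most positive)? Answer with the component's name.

t=0.000: state=(2.460, -1.480)
step 1 (dt=0.01): k1=(-1.480, -3.099), k2=(-1.495, -3.127), k3=(-1.496, -3.127), k4=(-1.511, -3.155); state += dt/6·(k1+2k2+2k3+k4)
t=0.010: state=(2.445, -1.511)
t=0.020: state=(2.430, -1.543)
t=0.030: state=(2.414, -1.576)
continuing one RK4 step at a time; state shown every 10 steps (Δt=0.1):
t=0.100: state=(2.296, -1.818)
t=0.200: state=(2.094, -2.214)
t=0.300: state=(1.851, -2.661)
t=0.400: state=(1.561, -3.138)
t=0.500: state=(1.224, -3.604)
t=0.600: state=(0.843, -3.999)
t=0.700: state=(0.429, -4.250)
t=0.800: state=(-0.001, -4.298)
t=0.900: state=(-0.423, -4.126)
t=1.000: state=(-0.819, -3.762)
t=1.100: state=(-1.172, -3.271)
t=1.200: state=(-1.471, -2.718)
t=1.300: state=(-1.715, -2.158)
t=1.400: state=(-1.904, -1.620)
t=1.500: state=(-2.040, -1.117)
t=1.600: state=(-2.128, -0.647)
t=1.700: state=(-2.171, -0.202)
t=1.800: state=(-2.169, 0.232)
t=1.900: state=(-2.124, 0.665)
t=2.000: state=(-2.036, 1.111)
t=2.100: state=(-1.901, 1.575)
t=2.200: state=(-1.720, 2.059)
t=2.300: state=(-1.489, 2.549)
t=2.400: state=(-1.211, 3.021)
t=2.500: state=(-0.887, 3.429)
t=2.600: state=(-0.529, 3.718)
t=2.700: state=(-0.149, 3.837)
t=2.800: state=(0.232, 3.759)
t=2.880: state=(0.526, 3.561)
compare at T: theta=0.526, omega=3.561

largest component: omega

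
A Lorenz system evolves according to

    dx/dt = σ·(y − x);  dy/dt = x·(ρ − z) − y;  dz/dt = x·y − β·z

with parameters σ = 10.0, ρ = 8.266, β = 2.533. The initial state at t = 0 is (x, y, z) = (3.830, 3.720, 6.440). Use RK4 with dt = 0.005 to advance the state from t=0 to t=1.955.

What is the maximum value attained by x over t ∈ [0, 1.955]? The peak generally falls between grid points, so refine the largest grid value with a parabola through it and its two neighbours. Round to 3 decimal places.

t=0.000: state=(3.830, 3.720, 6.440)
step 1 (dt=0.005): k1=(-1.100, 3.274, -2.065), k2=(-0.991, 3.280, -2.031), k3=(-0.993, 3.280, -2.030), k4=(-0.886, 3.287, -1.995); state += dt/6·(k1+2k2+2k3+k4)
t=0.005: state=(3.825, 3.736, 6.430)
t=0.010: state=(3.821, 3.753, 6.420)
t=0.015: state=(3.818, 3.769, 6.411)
continuing one RK4 step at a time; state shown every 20 steps (Δt=0.1):
t=0.100: state=(3.884, 4.060, 6.319)
t=0.200: state=(4.124, 4.405, 6.405)
t=0.300: state=(4.411, 4.688, 6.694)
t=0.400: state=(4.647, 4.830, 7.113)
t=0.500: state=(4.758, 4.790, 7.532)
t=0.600: state=(4.712, 4.593, 7.816)
t=0.700: state=(4.541, 4.330, 7.891)
t=0.800: state=(4.318, 4.096, 7.768)
t=0.900: state=(4.120, 3.953, 7.523)
t=1.000: state=(3.996, 3.918, 7.243)
t=1.100: state=(3.965, 3.980, 7.006)
t=1.200: state=(4.020, 4.110, 6.863)
t=1.300: state=(4.136, 4.272, 6.837)
t=1.400: state=(4.279, 4.423, 6.927)
t=1.500: state=(4.410, 4.522, 7.099)
t=1.600: state=(4.493, 4.543, 7.298)
t=1.700: state=(4.508, 4.488, 7.465)
t=1.800: state=(4.457, 4.380, 7.552)
t=1.900: state=(4.365, 4.262, 7.545)
t=1.955: state=(4.308, 4.205, 7.506)
largest grid value and its neighbours: x(0.515)=4.76060, x(0.520)=4.76079, x(0.525)=4.76058
parabola through these three points peaks at t≈0.520 with x≈4.76079

max x = 4.761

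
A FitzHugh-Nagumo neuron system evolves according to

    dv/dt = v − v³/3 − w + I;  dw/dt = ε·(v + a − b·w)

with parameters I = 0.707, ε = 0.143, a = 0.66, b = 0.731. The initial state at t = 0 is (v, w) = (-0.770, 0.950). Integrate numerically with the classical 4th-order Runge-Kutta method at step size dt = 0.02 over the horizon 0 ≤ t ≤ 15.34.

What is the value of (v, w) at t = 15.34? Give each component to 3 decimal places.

(v, w) = (1.624, 1.031)

t=0.000: state=(-0.770, 0.950)
step 1 (dt=0.02): k1=(-0.861, -0.115), k2=(-0.863, -0.116), k3=(-0.863, -0.116), k4=(-0.865, -0.117); state += dt/6·(k1+2k2+2k3+k4)
t=0.020: state=(-0.787, 0.948)
t=0.040: state=(-0.805, 0.945)
t=0.060: state=(-0.822, 0.943)
continuing one RK4 step at a time; state shown every 25 steps (Δt=0.5):
t=0.500: state=(-1.200, 0.879)
t=1.000: state=(-1.513, 0.784)
t=1.500: state=(-1.647, 0.679)
t=2.000: state=(-1.670, 0.575)
t=2.500: state=(-1.646, 0.476)
t=3.000: state=(-1.604, 0.384)
t=3.500: state=(-1.554, 0.301)
t=4.000: state=(-1.501, 0.225)
t=4.500: state=(-1.446, 0.157)
t=5.000: state=(-1.389, 0.096)
t=5.500: state=(-1.330, 0.042)
t=6.000: state=(-1.270, -0.004)
t=6.500: state=(-1.206, -0.044)
t=7.000: state=(-1.139, -0.078)
t=7.500: state=(-1.067, -0.105)
t=8.000: state=(-0.989, -0.125)
t=8.500: state=(-0.900, -0.139)
t=9.000: state=(-0.798, -0.145)
t=9.500: state=(-0.674, -0.143)
t=10.000: state=(-0.514, -0.131)
t=10.500: state=(-0.294, -0.107)
t=11.000: state=(0.035, -0.065)
t=11.500: state=(0.533, 0.003)
t=12.000: state=(1.168, 0.108)
t=12.500: state=(1.646, 0.248)
t=13.000: state=(1.815, 0.404)
t=13.500: state=(1.825, 0.556)
t=14.000: state=(1.784, 0.700)
t=14.500: state=(1.728, 0.833)
t=15.000: state=(1.667, 0.954)
t=15.340: state=(1.624, 1.031)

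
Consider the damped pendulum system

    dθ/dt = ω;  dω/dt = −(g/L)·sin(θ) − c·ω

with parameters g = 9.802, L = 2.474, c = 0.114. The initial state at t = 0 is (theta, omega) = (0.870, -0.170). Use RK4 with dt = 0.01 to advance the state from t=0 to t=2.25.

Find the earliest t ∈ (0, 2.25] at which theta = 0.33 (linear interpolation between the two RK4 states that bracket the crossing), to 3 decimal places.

t=0.000: state=(0.870, -0.170)
step 1 (dt=0.01): k1=(-0.170, -3.009), k2=(-0.185, -3.005), k3=(-0.185, -3.005), k4=(-0.200, -3.001); state += dt/6·(k1+2k2+2k3+k4)
t=0.010: state=(0.868, -0.200)
t=0.020: state=(0.866, -0.230)
t=0.030: state=(0.864, -0.260)
continuing one RK4 step at a time; state shown every 10 steps (Δt=0.1):
t=0.100: state=(0.838, -0.466)
t=0.200: state=(0.777, -0.746)
t=0.300: state=(0.690, -1.002)
t=0.400: state=(0.578, -1.224)
t=0.500: state=(0.446, -1.404)
t=0.570: state=(0.345, -1.499)
next step: t=0.580: state=(0.330, -1.510) — theta has crossed 0.33
linear interpolation between t=0.570 (0.34467) and t=0.580 (0.32962) → t≈0.580

t = 0.580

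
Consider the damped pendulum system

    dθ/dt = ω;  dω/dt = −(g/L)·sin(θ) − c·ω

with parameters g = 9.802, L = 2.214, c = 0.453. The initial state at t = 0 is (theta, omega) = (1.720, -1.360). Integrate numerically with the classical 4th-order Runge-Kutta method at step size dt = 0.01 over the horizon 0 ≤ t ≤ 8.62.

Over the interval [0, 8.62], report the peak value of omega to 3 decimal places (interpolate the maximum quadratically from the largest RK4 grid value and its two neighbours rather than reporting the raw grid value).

t=0.000: state=(1.720, -1.360)
step 1 (dt=0.01): k1=(-1.360, -3.762), k2=(-1.379, -3.758), k3=(-1.379, -3.758), k4=(-1.398, -3.754); state += dt/6·(k1+2k2+2k3+k4)
t=0.010: state=(1.706, -1.398)
t=0.020: state=(1.692, -1.435)
t=0.030: state=(1.678, -1.472)
continuing one RK4 step at a time; state shown every 50 steps (Δt=0.5):
t=0.500: state=(0.619, -2.845)
t=1.000: state=(-0.720, -2.064)
t=1.500: state=(-1.221, 0.074)
t=2.000: state=(-0.727, 1.743)
t=2.500: state=(0.249, 1.809)
t=3.000: state=(0.814, 0.331)
t=3.500: state=(0.593, -1.096)
t=4.000: state=(-0.084, -1.360)
t=4.500: state=(-0.550, -0.378)
t=5.000: state=(-0.445, 0.719)
t=5.500: state=(0.026, 0.986)
t=6.000: state=(0.379, 0.322)
t=6.500: state=(0.325, -0.487)
t=7.000: state=(-0.006, -0.707)
t=7.500: state=(-0.265, -0.249)
t=8.000: state=(-0.234, 0.337)
t=8.500: state=(-0.000, 0.505)
t=8.620: state=(0.058, 0.463)
largest grid value and its neighbours: omega(2.260)=2.04165, omega(2.270)=2.04174, omega(2.280)=2.04095
parabola through these three points peaks at t≈2.266 with omega≈2.04181

max omega = 2.042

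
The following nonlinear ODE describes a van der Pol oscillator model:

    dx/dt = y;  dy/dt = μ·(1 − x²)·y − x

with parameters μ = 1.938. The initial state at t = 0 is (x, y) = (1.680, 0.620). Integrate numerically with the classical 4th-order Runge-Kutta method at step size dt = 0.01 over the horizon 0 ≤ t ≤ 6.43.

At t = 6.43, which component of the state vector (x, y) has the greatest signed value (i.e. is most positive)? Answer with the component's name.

t=0.000: state=(1.680, 0.620)
step 1 (dt=0.01): k1=(0.620, -3.870), k2=(0.601, -3.817), k3=(0.601, -3.817), k4=(0.582, -3.764); state += dt/6·(k1+2k2+2k3+k4)
t=0.010: state=(1.686, 0.582)
t=0.020: state=(1.692, 0.545)
t=0.030: state=(1.697, 0.509)
continuing one RK4 step at a time; state shown every 25 steps (Δt=0.25):
t=0.250: state=(1.741, -0.038)
t=0.500: state=(1.694, -0.293)
t=0.750: state=(1.605, -0.409)
t=1.000: state=(1.493, -0.491)
t=1.250: state=(1.359, -0.580)
t=1.500: state=(1.200, -0.703)
t=1.750: state=(1.002, -0.897)
t=2.000: state=(0.739, -1.236)
t=2.250: state=(0.358, -1.884)
t=2.500: state=(-0.247, -3.038)
t=2.750: state=(-1.128, -3.660)
t=3.000: state=(-1.823, -1.638)
t=3.250: state=(-2.014, -0.159)
t=3.500: state=(-1.994, 0.227)
t=3.750: state=(-1.923, 0.325)
t=4.000: state=(-1.836, 0.368)
t=4.250: state=(-1.739, 0.404)
t=4.500: state=(-1.633, 0.447)
t=4.750: state=(-1.515, 0.502)
t=5.000: state=(-1.380, 0.578)
t=5.250: state=(-1.223, 0.692)
t=5.500: state=(-1.029, 0.872)
t=5.750: state=(-0.775, 1.189)
t=6.000: state=(-0.411, 1.789)
t=6.250: state=(0.162, 2.890)
t=6.430: state=(0.763, 3.689)
compare at T: x=0.763, y=3.689

largest component: y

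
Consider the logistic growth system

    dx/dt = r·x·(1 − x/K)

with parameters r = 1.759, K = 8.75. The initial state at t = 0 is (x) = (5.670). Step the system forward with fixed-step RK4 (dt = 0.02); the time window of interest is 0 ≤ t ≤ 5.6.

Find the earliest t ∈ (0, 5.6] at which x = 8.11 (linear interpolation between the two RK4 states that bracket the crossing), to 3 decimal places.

t=0.000: state=(5.670)
step 1 (dt=0.02): k1=(3.511), k2=(3.492), k3=(3.492), k4=(3.473); state += dt/6·(k1+2k2+2k3+k4)
t=0.020: state=(5.740)
t=0.040: state=(5.809)
t=0.060: state=(5.877)
continuing one RK4 step at a time; state shown every 10 steps (Δt=0.2):
t=0.200: state=(6.331)
t=0.400: state=(6.896)
t=0.600: state=(7.359)
t=0.800: state=(7.723)
t=1.000: state=(8.001)
t=1.080: state=(8.092)
next step: t=1.100: state=(8.113) — x has crossed 8.11
linear interpolation between t=1.080 (8.09234) and t=1.100 (8.11342) → t≈1.097

t = 1.097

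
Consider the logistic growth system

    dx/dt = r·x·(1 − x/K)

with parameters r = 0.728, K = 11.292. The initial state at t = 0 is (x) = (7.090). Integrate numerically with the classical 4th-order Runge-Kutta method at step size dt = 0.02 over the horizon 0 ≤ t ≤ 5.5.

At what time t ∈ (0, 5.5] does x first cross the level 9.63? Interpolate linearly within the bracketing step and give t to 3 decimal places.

t=0.000: state=(7.090)
step 1 (dt=0.02): k1=(1.921), k2=(1.917), k3=(1.917), k4=(1.913); state += dt/6·(k1+2k2+2k3+k4)
t=0.020: state=(7.128)
t=0.040: state=(7.167)
t=0.060: state=(7.205)
continuing one RK4 step at a time; state shown every 10 steps (Δt=0.2):
t=0.200: state=(7.466)
t=0.400: state=(7.826)
t=0.600: state=(8.165)
t=0.800: state=(8.484)
t=1.000: state=(8.779)
t=1.200: state=(9.052)
t=1.400: state=(9.302)
t=1.600: state=(9.530)
t=1.680: state=(9.615)
next step: t=1.700: state=(9.635) — x has crossed 9.63
linear interpolation between t=1.680 (9.61478) and t=1.700 (9.63547) → t≈1.695

t = 1.695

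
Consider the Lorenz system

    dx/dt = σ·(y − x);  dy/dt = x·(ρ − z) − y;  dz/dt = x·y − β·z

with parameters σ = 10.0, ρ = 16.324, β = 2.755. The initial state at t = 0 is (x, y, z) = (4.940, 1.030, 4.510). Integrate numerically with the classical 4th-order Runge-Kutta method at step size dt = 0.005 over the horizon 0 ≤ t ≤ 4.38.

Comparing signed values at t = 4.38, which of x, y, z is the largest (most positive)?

largest component: z

t=0.000: state=(4.940, 1.030, 4.510)
step 1 (dt=0.005): k1=(-39.100, 57.331, -7.337), k2=(-36.689, 56.122, -6.693), k3=(-36.780, 56.188, -6.705), k4=(-34.452, 55.037, -6.098); state += dt/6·(k1+2k2+2k3+k4)
t=0.005: state=(4.756, 1.311, 4.476)
t=0.010: state=(4.595, 1.581, 4.449)
t=0.015: state=(4.454, 1.841, 4.426)
continuing one RK4 step at a time; state shown every 40 steps (Δt=0.2):
t=0.200: state=(6.824, 10.411, 7.448)
t=0.400: state=(10.986, 8.407, 23.060)
t=0.600: state=(3.021, 0.522, 16.605)
t=0.800: state=(1.247, 1.347, 9.773)
t=1.000: state=(2.558, 3.867, 6.350)
t=1.200: state=(7.358, 10.830, 9.487)
t=1.400: state=(10.062, 7.223, 22.357)
t=1.600: state=(3.226, 1.258, 15.924)
t=1.800: state=(2.113, 2.527, 9.779)
t=2.000: state=(4.485, 6.575, 7.879)
t=2.200: state=(9.730, 11.586, 16.170)
t=2.400: state=(6.754, 3.401, 19.925)
t=2.600: state=(2.889, 2.436, 13.005)
t=2.800: state=(3.864, 5.198, 9.318)
t=3.000: state=(8.004, 10.343, 13.007)
t=3.200: state=(8.434, 6.105, 20.218)
t=3.400: state=(4.035, 2.915, 15.061)
t=3.600: state=(4.006, 4.912, 10.822)
t=3.800: state=(7.196, 9.182, 12.573)
t=4.000: state=(8.588, 7.292, 19.164)
t=4.200: state=(4.919, 3.614, 15.981)
t=4.380: state=(4.278, 4.763, 12.183)
compare at T: x=4.278, y=4.763, z=12.183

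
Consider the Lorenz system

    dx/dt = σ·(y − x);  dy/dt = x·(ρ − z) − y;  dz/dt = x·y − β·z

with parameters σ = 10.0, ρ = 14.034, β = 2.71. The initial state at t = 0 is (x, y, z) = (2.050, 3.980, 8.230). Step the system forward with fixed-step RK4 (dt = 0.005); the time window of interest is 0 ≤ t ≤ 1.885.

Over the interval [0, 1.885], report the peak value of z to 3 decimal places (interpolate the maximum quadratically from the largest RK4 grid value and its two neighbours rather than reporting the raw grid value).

t=0.000: state=(2.050, 3.980, 8.230)
step 1 (dt=0.005): k1=(19.300, 7.918, -14.144), k2=(19.015, 8.253, -13.815), k3=(19.031, 8.246, -13.818), k4=(18.761, 8.577, -13.490); state += dt/6·(k1+2k2+2k3+k4)
t=0.005: state=(2.145, 4.021, 8.161)
t=0.010: state=(2.238, 4.066, 8.095)
t=0.015: state=(2.328, 4.113, 8.033)
continuing one RK4 step at a time; state shown every 20 steps (Δt=0.1):
t=0.100: state=(3.721, 5.362, 7.482)
t=0.200: state=(5.553, 7.591, 8.374)
t=0.300: state=(7.618, 9.503, 11.481)
t=0.400: state=(8.748, 8.855, 15.669)
t=0.500: state=(7.723, 5.779, 17.347)
t=0.600: state=(5.555, 3.490, 15.825)
t=0.700: state=(3.962, 2.893, 13.321)
t=0.800: state=(3.384, 3.251, 11.106)
t=0.900: state=(3.615, 4.180, 9.587)
t=1.000: state=(4.477, 5.623, 9.042)
t=1.100: state=(5.846, 7.379, 9.868)
t=1.200: state=(7.323, 8.579, 12.257)
t=1.300: state=(7.997, 7.952, 15.093)
t=1.400: state=(7.225, 5.866, 16.181)
t=1.500: state=(5.703, 4.224, 15.130)
t=1.600: state=(4.533, 3.729, 13.253)
t=1.700: state=(4.111, 4.053, 11.538)
t=1.800: state=(4.367, 4.913, 10.441)
t=1.885: state=(5.007, 5.945, 10.223)
largest grid value and its neighbours: z(0.490)=17.35323, z(0.495)=17.35471, z(0.500)=17.34720
parabola through these three points peaks at t≈0.493 with z≈17.35521

max z = 17.355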